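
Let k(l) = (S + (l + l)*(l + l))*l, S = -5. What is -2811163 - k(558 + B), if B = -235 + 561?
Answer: -2766035159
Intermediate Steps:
B = 326
k(l) = l*(-5 + 4*l²) (k(l) = (-5 + (l + l)*(l + l))*l = (-5 + (2*l)*(2*l))*l = (-5 + 4*l²)*l = l*(-5 + 4*l²))
-2811163 - k(558 + B) = -2811163 - (558 + 326)*(-5 + 4*(558 + 326)²) = -2811163 - 884*(-5 + 4*884²) = -2811163 - 884*(-5 + 4*781456) = -2811163 - 884*(-5 + 3125824) = -2811163 - 884*3125819 = -2811163 - 1*2763223996 = -2811163 - 2763223996 = -2766035159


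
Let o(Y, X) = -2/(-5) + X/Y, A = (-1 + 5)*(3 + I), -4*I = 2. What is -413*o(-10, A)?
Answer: 1239/5 ≈ 247.80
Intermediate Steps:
I = -½ (I = -¼*2 = -½ ≈ -0.50000)
A = 10 (A = (-1 + 5)*(3 - ½) = 4*(5/2) = 10)
o(Y, X) = ⅖ + X/Y (o(Y, X) = -2*(-⅕) + X/Y = ⅖ + X/Y)
-413*o(-10, A) = -413*(⅖ + 10/(-10)) = -413*(⅖ + 10*(-⅒)) = -413*(⅖ - 1) = -413*(-⅗) = 1239/5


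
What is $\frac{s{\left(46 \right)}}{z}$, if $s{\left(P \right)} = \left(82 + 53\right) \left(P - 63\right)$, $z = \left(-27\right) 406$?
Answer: $\frac{85}{406} \approx 0.20936$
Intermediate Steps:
$z = -10962$
$s{\left(P \right)} = -8505 + 135 P$ ($s{\left(P \right)} = 135 \left(-63 + P\right) = -8505 + 135 P$)
$\frac{s{\left(46 \right)}}{z} = \frac{-8505 + 135 \cdot 46}{-10962} = \left(-8505 + 6210\right) \left(- \frac{1}{10962}\right) = \left(-2295\right) \left(- \frac{1}{10962}\right) = \frac{85}{406}$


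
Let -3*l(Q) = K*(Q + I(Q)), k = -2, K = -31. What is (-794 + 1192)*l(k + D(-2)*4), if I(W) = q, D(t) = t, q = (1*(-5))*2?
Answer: -246760/3 ≈ -82253.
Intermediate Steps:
q = -10 (q = -5*2 = -10)
I(W) = -10
l(Q) = -310/3 + 31*Q/3 (l(Q) = -(-31)*(Q - 10)/3 = -(-31)*(-10 + Q)/3 = -(310 - 31*Q)/3 = -310/3 + 31*Q/3)
(-794 + 1192)*l(k + D(-2)*4) = (-794 + 1192)*(-310/3 + 31*(-2 - 2*4)/3) = 398*(-310/3 + 31*(-2 - 8)/3) = 398*(-310/3 + (31/3)*(-10)) = 398*(-310/3 - 310/3) = 398*(-620/3) = -246760/3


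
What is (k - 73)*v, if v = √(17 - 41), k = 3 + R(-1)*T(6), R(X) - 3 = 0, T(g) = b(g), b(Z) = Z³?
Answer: 1156*I*√6 ≈ 2831.6*I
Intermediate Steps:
T(g) = g³
R(X) = 3 (R(X) = 3 + 0 = 3)
k = 651 (k = 3 + 3*6³ = 3 + 3*216 = 3 + 648 = 651)
v = 2*I*√6 (v = √(-24) = 2*I*√6 ≈ 4.899*I)
(k - 73)*v = (651 - 73)*(2*I*√6) = 578*(2*I*√6) = 1156*I*√6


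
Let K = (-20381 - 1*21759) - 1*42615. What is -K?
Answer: 84755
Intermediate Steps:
K = -84755 (K = (-20381 - 21759) - 42615 = -42140 - 42615 = -84755)
-K = -1*(-84755) = 84755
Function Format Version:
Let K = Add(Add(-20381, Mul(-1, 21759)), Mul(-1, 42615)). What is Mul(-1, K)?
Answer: 84755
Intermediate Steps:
K = -84755 (K = Add(Add(-20381, -21759), -42615) = Add(-42140, -42615) = -84755)
Mul(-1, K) = Mul(-1, -84755) = 84755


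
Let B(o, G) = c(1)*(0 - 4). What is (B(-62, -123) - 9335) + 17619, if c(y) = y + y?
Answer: 8276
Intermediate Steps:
c(y) = 2*y
B(o, G) = -8 (B(o, G) = (2*1)*(0 - 4) = 2*(-4) = -8)
(B(-62, -123) - 9335) + 17619 = (-8 - 9335) + 17619 = -9343 + 17619 = 8276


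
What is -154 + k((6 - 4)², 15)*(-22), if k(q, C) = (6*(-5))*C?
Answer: 9746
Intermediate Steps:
k(q, C) = -30*C
-154 + k((6 - 4)², 15)*(-22) = -154 - 30*15*(-22) = -154 - 450*(-22) = -154 + 9900 = 9746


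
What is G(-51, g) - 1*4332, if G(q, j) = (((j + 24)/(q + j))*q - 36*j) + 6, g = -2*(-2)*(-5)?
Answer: -255822/71 ≈ -3603.1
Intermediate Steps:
g = -20 (g = 4*(-5) = -20)
G(q, j) = 6 - 36*j + q*(24 + j)/(j + q) (G(q, j) = (((24 + j)/(j + q))*q - 36*j) + 6 = (q*(24 + j)/(j + q) - 36*j) + 6 = (-36*j + q*(24 + j)/(j + q)) + 6 = 6 - 36*j + q*(24 + j)/(j + q))
G(-51, g) - 1*4332 = (-36*(-20)**2 + 6*(-20) + 30*(-51) - 35*(-20)*(-51))/(-20 - 51) - 1*4332 = (-36*400 - 120 - 1530 - 35700)/(-71) - 4332 = -(-14400 - 120 - 1530 - 35700)/71 - 4332 = -1/71*(-51750) - 4332 = 51750/71 - 4332 = -255822/71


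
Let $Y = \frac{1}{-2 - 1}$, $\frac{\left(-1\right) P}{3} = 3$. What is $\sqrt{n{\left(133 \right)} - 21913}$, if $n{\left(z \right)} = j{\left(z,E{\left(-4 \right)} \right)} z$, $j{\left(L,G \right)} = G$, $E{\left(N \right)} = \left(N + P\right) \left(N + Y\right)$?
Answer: $\frac{i \sqrt{129786}}{3} \approx 120.09 i$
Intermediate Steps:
$P = -9$ ($P = \left(-3\right) 3 = -9$)
$Y = - \frac{1}{3}$ ($Y = \frac{1}{-3} = - \frac{1}{3} \approx -0.33333$)
$E{\left(N \right)} = \left(-9 + N\right) \left(- \frac{1}{3} + N\right)$ ($E{\left(N \right)} = \left(N - 9\right) \left(N - \frac{1}{3}\right) = \left(-9 + N\right) \left(- \frac{1}{3} + N\right)$)
$n{\left(z \right)} = \frac{169 z}{3}$ ($n{\left(z \right)} = \left(3 + \left(-4\right)^{2} - - \frac{112}{3}\right) z = \left(3 + 16 + \frac{112}{3}\right) z = \frac{169 z}{3}$)
$\sqrt{n{\left(133 \right)} - 21913} = \sqrt{\frac{169}{3} \cdot 133 - 21913} = \sqrt{\frac{22477}{3} - 21913} = \sqrt{- \frac{43262}{3}} = \frac{i \sqrt{129786}}{3}$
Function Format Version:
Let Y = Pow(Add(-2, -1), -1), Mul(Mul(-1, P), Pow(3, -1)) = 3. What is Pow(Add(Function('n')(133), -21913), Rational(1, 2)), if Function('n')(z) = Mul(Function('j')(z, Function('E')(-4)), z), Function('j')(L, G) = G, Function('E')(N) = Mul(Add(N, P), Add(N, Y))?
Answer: Mul(Rational(1, 3), I, Pow(129786, Rational(1, 2))) ≈ Mul(120.09, I)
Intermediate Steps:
P = -9 (P = Mul(-3, 3) = -9)
Y = Rational(-1, 3) (Y = Pow(-3, -1) = Rational(-1, 3) ≈ -0.33333)
Function('E')(N) = Mul(Add(-9, N), Add(Rational(-1, 3), N)) (Function('E')(N) = Mul(Add(N, -9), Add(N, Rational(-1, 3))) = Mul(Add(-9, N), Add(Rational(-1, 3), N)))
Function('n')(z) = Mul(Rational(169, 3), z) (Function('n')(z) = Mul(Add(3, Pow(-4, 2), Mul(Rational(-28, 3), -4)), z) = Mul(Add(3, 16, Rational(112, 3)), z) = Mul(Rational(169, 3), z))
Pow(Add(Function('n')(133), -21913), Rational(1, 2)) = Pow(Add(Mul(Rational(169, 3), 133), -21913), Rational(1, 2)) = Pow(Add(Rational(22477, 3), -21913), Rational(1, 2)) = Pow(Rational(-43262, 3), Rational(1, 2)) = Mul(Rational(1, 3), I, Pow(129786, Rational(1, 2)))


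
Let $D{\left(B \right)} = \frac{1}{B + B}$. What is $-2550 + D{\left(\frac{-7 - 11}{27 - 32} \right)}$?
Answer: $- \frac{91795}{36} \approx -2549.9$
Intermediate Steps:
$D{\left(B \right)} = \frac{1}{2 B}$
$-2550 + D{\left(\frac{-7 - 11}{27 - 32} \right)} = -2550 + \frac{1}{2 \frac{-7 - 11}{27 - 32}} = -2550 + \frac{1}{2 \left(- \frac{18}{-5}\right)} = -2550 + \frac{1}{2 \left(\left(-18\right) \left(- \frac{1}{5}\right)\right)} = -2550 + \frac{1}{2 \cdot \frac{18}{5}} = -2550 + \frac{1}{2} \cdot \frac{5}{18} = -2550 + \frac{5}{36} = - \frac{91795}{36}$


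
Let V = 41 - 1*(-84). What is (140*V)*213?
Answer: 3727500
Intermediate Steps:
V = 125 (V = 41 + 84 = 125)
(140*V)*213 = (140*125)*213 = 17500*213 = 3727500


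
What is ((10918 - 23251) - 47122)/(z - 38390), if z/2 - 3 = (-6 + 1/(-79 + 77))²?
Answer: 118910/76599 ≈ 1.5524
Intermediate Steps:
z = 181/2 (z = 6 + 2*(-6 + 1/(-79 + 77))² = 6 + 2*(-6 + 1/(-2))² = 6 + 2*(-6 - ½)² = 6 + 2*(-13/2)² = 6 + 2*(169/4) = 6 + 169/2 = 181/2 ≈ 90.500)
((10918 - 23251) - 47122)/(z - 38390) = ((10918 - 23251) - 47122)/(181/2 - 38390) = (-12333 - 47122)/(-76599/2) = -59455*(-2/76599) = 118910/76599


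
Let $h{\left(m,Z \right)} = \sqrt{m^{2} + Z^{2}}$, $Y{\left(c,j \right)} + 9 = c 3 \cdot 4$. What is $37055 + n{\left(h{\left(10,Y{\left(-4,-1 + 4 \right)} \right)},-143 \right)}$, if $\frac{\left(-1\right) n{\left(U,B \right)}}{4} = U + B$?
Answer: $37627 - 4 \sqrt{3349} \approx 37396.0$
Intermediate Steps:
$Y{\left(c,j \right)} = -9 + 12 c$ ($Y{\left(c,j \right)} = -9 + c 3 \cdot 4 = -9 + 3 c 4 = -9 + 12 c$)
$h{\left(m,Z \right)} = \sqrt{Z^{2} + m^{2}}$
$n{\left(U,B \right)} = - 4 B - 4 U$ ($n{\left(U,B \right)} = - 4 \left(U + B\right) = - 4 \left(B + U\right) = - 4 B - 4 U$)
$37055 + n{\left(h{\left(10,Y{\left(-4,-1 + 4 \right)} \right)},-143 \right)} = 37055 - \left(-572 + 4 \sqrt{\left(-9 + 12 \left(-4\right)\right)^{2} + 10^{2}}\right) = 37055 + \left(572 - 4 \sqrt{\left(-9 - 48\right)^{2} + 100}\right) = 37055 + \left(572 - 4 \sqrt{\left(-57\right)^{2} + 100}\right) = 37055 + \left(572 - 4 \sqrt{3249 + 100}\right) = 37055 + \left(572 - 4 \sqrt{3349}\right) = 37627 - 4 \sqrt{3349}$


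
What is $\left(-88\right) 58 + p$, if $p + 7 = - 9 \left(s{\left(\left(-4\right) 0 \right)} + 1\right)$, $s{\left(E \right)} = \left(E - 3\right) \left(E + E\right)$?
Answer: $-5120$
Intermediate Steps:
$s{\left(E \right)} = 2 E \left(-3 + E\right)$ ($s{\left(E \right)} = \left(-3 + E\right) 2 E = 2 E \left(-3 + E\right)$)
$p = -16$ ($p = -7 - 9 \left(2 \left(\left(-4\right) 0\right) \left(-3 - 0\right) + 1\right) = -7 - 9 \left(2 \cdot 0 \left(-3 + 0\right) + 1\right) = -7 - 9 \left(2 \cdot 0 \left(-3\right) + 1\right) = -7 - 9 \left(0 + 1\right) = -7 - 9 = -16$)
$\left(-88\right) 58 + p = \left(-88\right) 58 - 16 = -5104 - 16 = -5120$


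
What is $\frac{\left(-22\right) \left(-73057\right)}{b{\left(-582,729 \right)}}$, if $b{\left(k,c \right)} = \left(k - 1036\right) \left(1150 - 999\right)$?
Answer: $- \frac{803627}{122159} \approx -6.5785$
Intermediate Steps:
$b{\left(k,c \right)} = -156436 + 151 k$ ($b{\left(k,c \right)} = \left(-1036 + k\right) 151 = -156436 + 151 k$)
$\frac{\left(-22\right) \left(-73057\right)}{b{\left(-582,729 \right)}} = \frac{\left(-22\right) \left(-73057\right)}{-156436 + 151 \left(-582\right)} = \frac{1607254}{-156436 - 87882} = \frac{1607254}{-244318} = 1607254 \left(- \frac{1}{244318}\right) = - \frac{803627}{122159}$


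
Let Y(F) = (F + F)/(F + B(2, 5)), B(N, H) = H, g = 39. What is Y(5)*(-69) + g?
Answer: -30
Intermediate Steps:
Y(F) = 2*F/(5 + F) (Y(F) = (F + F)/(F + 5) = (2*F)/(5 + F) = 2*F/(5 + F))
Y(5)*(-69) + g = (2*5/(5 + 5))*(-69) + 39 = (2*5/10)*(-69) + 39 = (2*5*(⅒))*(-69) + 39 = 1*(-69) + 39 = -69 + 39 = -30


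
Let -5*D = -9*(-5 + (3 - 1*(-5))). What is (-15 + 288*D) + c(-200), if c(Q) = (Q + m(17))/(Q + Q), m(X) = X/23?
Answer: 14174423/9200 ≈ 1540.7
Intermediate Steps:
D = 27/5 (D = -(-9)*(-5 + (3 - 1*(-5)))/5 = -(-9)*(-5 + (3 + 5))/5 = -(-9)*(-5 + 8)/5 = -(-9)*3/5 = -1/5*(-27) = 27/5 ≈ 5.4000)
m(X) = X/23 (m(X) = X*(1/23) = X/23)
c(Q) = (17/23 + Q)/(2*Q) (c(Q) = (Q + (1/23)*17)/(Q + Q) = (Q + 17/23)/((2*Q)) = (17/23 + Q)*(1/(2*Q)) = (17/23 + Q)/(2*Q))
(-15 + 288*D) + c(-200) = (-15 + 288*(27/5)) + (1/46)*(17 + 23*(-200))/(-200) = (-15 + 7776/5) + (1/46)*(-1/200)*(17 - 4600) = 7701/5 + (1/46)*(-1/200)*(-4583) = 7701/5 + 4583/9200 = 14174423/9200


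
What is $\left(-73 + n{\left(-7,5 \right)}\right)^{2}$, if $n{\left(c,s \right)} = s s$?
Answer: $2304$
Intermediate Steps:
$n{\left(c,s \right)} = s^{2}$
$\left(-73 + n{\left(-7,5 \right)}\right)^{2} = \left(-73 + 5^{2}\right)^{2} = \left(-73 + 25\right)^{2} = \left(-48\right)^{2} = 2304$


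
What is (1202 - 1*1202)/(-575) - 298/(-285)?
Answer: 298/285 ≈ 1.0456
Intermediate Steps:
(1202 - 1*1202)/(-575) - 298/(-285) = (1202 - 1202)*(-1/575) - 298*(-1/285) = 0*(-1/575) + 298/285 = 0 + 298/285 = 298/285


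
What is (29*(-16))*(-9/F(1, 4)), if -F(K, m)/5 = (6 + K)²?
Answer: -4176/245 ≈ -17.045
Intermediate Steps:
F(K, m) = -5*(6 + K)²
(29*(-16))*(-9/F(1, 4)) = (29*(-16))*(-9*(-1/(5*(6 + 1)²))) = -(-4176)/((-5*7²)) = -(-4176)/((-5*49)) = -(-4176)/(-245) = -(-4176)*(-1)/245 = -464*9/245 = -4176/245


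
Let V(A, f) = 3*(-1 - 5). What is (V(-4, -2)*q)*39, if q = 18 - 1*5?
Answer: -9126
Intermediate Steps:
q = 13 (q = 18 - 5 = 13)
V(A, f) = -18 (V(A, f) = 3*(-6) = -18)
(V(-4, -2)*q)*39 = -18*13*39 = -234*39 = -9126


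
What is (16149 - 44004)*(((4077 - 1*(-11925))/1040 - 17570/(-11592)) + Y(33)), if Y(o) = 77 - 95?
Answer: 73142897/2392 ≈ 30578.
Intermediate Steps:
Y(o) = -18
(16149 - 44004)*(((4077 - 1*(-11925))/1040 - 17570/(-11592)) + Y(33)) = (16149 - 44004)*(((4077 - 1*(-11925))/1040 - 17570/(-11592)) - 18) = -27855*(((4077 + 11925)*(1/1040) - 17570*(-1/11592)) - 18) = -27855*((16002*(1/1040) + 1255/828) - 18) = -27855*((8001/520 + 1255/828) - 18) = -27855*(1819357/107640 - 18) = -27855*(-118163/107640) = 73142897/2392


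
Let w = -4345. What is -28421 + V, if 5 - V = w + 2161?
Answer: -26232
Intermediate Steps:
V = 2189 (V = 5 - (-4345 + 2161) = 5 - 1*(-2184) = 5 + 2184 = 2189)
-28421 + V = -28421 + 2189 = -26232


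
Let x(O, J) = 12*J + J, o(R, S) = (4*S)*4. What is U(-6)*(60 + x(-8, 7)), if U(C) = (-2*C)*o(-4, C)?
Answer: -173952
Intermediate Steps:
o(R, S) = 16*S
x(O, J) = 13*J
U(C) = -32*C² (U(C) = (-2*C)*(16*C) = -32*C²)
U(-6)*(60 + x(-8, 7)) = (-32*(-6)²)*(60 + 13*7) = (-32*36)*(60 + 91) = -1152*151 = -173952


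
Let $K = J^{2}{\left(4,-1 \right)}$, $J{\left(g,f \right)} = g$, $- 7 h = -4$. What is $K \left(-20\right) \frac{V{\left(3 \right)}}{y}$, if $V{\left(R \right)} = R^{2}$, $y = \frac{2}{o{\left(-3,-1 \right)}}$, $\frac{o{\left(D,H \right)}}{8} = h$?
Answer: $- \frac{46080}{7} \approx -6582.9$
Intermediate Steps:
$h = \frac{4}{7}$ ($h = \left(- \frac{1}{7}\right) \left(-4\right) = \frac{4}{7} \approx 0.57143$)
$o{\left(D,H \right)} = \frac{32}{7}$ ($o{\left(D,H \right)} = 8 \cdot \frac{4}{7} = \frac{32}{7}$)
$K = 16$ ($K = 4^{2} = 16$)
$y = \frac{7}{16}$ ($y = \frac{2}{\frac{32}{7}} = 2 \cdot \frac{7}{32} = \frac{7}{16} \approx 0.4375$)
$K \left(-20\right) \frac{V{\left(3 \right)}}{y} = 16 \left(-20\right) \frac{3^{2}}{\frac{7}{16}} = - 320 \cdot 9 \cdot \frac{16}{7} = \left(-320\right) \frac{144}{7} = - \frac{46080}{7}$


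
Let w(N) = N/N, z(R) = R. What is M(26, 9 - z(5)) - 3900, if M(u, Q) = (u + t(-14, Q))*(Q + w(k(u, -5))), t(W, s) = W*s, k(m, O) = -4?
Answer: -4050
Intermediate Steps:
w(N) = 1
M(u, Q) = (1 + Q)*(u - 14*Q) (M(u, Q) = (u - 14*Q)*(Q + 1) = (u - 14*Q)*(1 + Q) = (1 + Q)*(u - 14*Q))
M(26, 9 - z(5)) - 3900 = (26 - 14*(9 - 1*5) - 14*(9 - 1*5)² + (9 - 1*5)*26) - 3900 = (26 - 14*(9 - 5) - 14*(9 - 5)² + (9 - 5)*26) - 3900 = (26 - 14*4 - 14*4² + 4*26) - 3900 = (26 - 56 - 14*16 + 104) - 3900 = (26 - 56 - 224 + 104) - 3900 = -150 - 3900 = -4050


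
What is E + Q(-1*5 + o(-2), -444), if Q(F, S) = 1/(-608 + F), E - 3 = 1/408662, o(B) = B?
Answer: 753573343/251327130 ≈ 2.9984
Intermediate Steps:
E = 1225987/408662 (E = 3 + 1/408662 = 1225987/408662 ≈ 3.0000)
E + Q(-1*5 + o(-2), -444) = 1225987/408662 + 1/(-608 + (-1*5 - 2)) = 1225987/408662 + 1/(-608 + (-5 - 2)) = 1225987/408662 + 1/(-608 - 7) = 1225987/408662 + 1/(-615) = 1225987/408662 - 1/615 = 753573343/251327130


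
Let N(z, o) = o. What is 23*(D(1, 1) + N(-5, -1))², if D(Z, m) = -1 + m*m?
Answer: 23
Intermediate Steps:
D(Z, m) = -1 + m²
23*(D(1, 1) + N(-5, -1))² = 23*((-1 + 1²) - 1)² = 23*((-1 + 1) - 1)² = 23*(0 - 1)² = 23*(-1)² = 23*1 = 23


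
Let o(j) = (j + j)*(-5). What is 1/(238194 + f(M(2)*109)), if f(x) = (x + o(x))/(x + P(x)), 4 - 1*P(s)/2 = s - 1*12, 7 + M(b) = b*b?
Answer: 359/85514589 ≈ 4.1981e-6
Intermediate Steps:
M(b) = -7 + b² (M(b) = -7 + b*b = -7 + b²)
P(s) = 32 - 2*s (P(s) = 8 - 2*(s - 1*12) = 8 - 2*(s - 12) = 8 - 2*(-12 + s) = 8 + (24 - 2*s) = 32 - 2*s)
o(j) = -10*j (o(j) = (2*j)*(-5) = -10*j)
f(x) = -9*x/(32 - x) (f(x) = (x - 10*x)/(x + (32 - 2*x)) = (-9*x)/(32 - x) = -9*x/(32 - x))
1/(238194 + f(M(2)*109)) = 1/(238194 + 9*((-7 + 2²)*109)/(-32 + (-7 + 2²)*109)) = 1/(238194 + 9*((-7 + 4)*109)/(-32 + (-7 + 4)*109)) = 1/(238194 + 9*(-3*109)/(-32 - 3*109)) = 1/(238194 + 9*(-327)/(-32 - 327)) = 1/(238194 + 9*(-327)/(-359)) = 1/(238194 + 9*(-327)*(-1/359)) = 1/(238194 + 2943/359) = 1/(85514589/359) = 359/85514589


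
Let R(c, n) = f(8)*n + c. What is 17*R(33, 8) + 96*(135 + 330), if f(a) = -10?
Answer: 43841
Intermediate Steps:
R(c, n) = c - 10*n (R(c, n) = -10*n + c = c - 10*n)
17*R(33, 8) + 96*(135 + 330) = 17*(33 - 10*8) + 96*(135 + 330) = 17*(33 - 80) + 96*465 = 17*(-47) + 44640 = -799 + 44640 = 43841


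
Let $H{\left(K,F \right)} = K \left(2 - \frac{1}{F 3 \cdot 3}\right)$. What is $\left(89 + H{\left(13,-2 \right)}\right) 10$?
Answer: $\frac{10415}{9} \approx 1157.2$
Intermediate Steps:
$H{\left(K,F \right)} = K \left(2 - \frac{1}{9 F}\right)$ ($H{\left(K,F \right)} = K \left(2 - \frac{1}{3 F 3}\right) = K \left(2 - \frac{1}{9 F}\right)$)
$\left(89 + H{\left(13,-2 \right)}\right) 10 = \left(89 + \left(2 \cdot 13 - \frac{13}{9 \left(-2\right)}\right)\right) 10 = \left(89 + \left(26 - \frac{13}{9} \left(- \frac{1}{2}\right)\right)\right) 10 = \left(89 + \left(26 + \frac{13}{18}\right)\right) 10 = \left(89 + \frac{481}{18}\right) 10 = \frac{2083}{18} \cdot 10 = \frac{10415}{9}$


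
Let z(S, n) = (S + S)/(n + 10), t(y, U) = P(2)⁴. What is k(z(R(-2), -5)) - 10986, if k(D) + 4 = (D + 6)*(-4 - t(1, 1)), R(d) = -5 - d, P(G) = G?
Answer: -11086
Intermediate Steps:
t(y, U) = 16 (t(y, U) = 2⁴ = 16)
z(S, n) = 2*S/(10 + n) (z(S, n) = (2*S)/(10 + n) = 2*S/(10 + n))
k(D) = -124 - 20*D (k(D) = -4 + (D + 6)*(-4 - 1*16) = -4 + (6 + D)*(-4 - 16) = -4 + (6 + D)*(-20) = -4 + (-120 - 20*D) = -124 - 20*D)
k(z(R(-2), -5)) - 10986 = (-124 - 40*(-5 - 1*(-2))/(10 - 5)) - 10986 = (-124 - 40*(-5 + 2)/5) - 10986 = (-124 - 40*(-3)/5) - 10986 = (-124 - 20*(-6/5)) - 10986 = (-124 + 24) - 10986 = -100 - 10986 = -11086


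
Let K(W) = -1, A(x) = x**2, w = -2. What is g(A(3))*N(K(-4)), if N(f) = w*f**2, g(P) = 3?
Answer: -6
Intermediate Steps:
N(f) = -2*f**2
g(A(3))*N(K(-4)) = 3*(-2*(-1)**2) = 3*(-2*1) = 3*(-2) = -6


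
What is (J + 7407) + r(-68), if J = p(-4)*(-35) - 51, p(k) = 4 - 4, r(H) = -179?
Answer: 7177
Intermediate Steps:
p(k) = 0
J = -51 (J = 0*(-35) - 51 = 0 - 51 = -51)
(J + 7407) + r(-68) = (-51 + 7407) - 179 = 7356 - 179 = 7177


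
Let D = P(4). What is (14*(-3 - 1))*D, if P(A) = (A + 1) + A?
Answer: -504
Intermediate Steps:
P(A) = 1 + 2*A (P(A) = (1 + A) + A = 1 + 2*A)
D = 9 (D = 1 + 2*4 = 1 + 8 = 9)
(14*(-3 - 1))*D = (14*(-3 - 1))*9 = (14*(-4))*9 = -56*9 = -504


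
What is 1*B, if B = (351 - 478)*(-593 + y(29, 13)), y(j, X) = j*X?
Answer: 27432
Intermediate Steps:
y(j, X) = X*j
B = 27432 (B = (351 - 478)*(-593 + 13*29) = -127*(-593 + 377) = -127*(-216) = 27432)
1*B = 1*27432 = 27432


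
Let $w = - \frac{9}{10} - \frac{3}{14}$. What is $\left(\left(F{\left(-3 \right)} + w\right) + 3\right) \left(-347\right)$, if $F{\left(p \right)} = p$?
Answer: $\frac{13533}{35} \approx 386.66$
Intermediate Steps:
$w = - \frac{39}{35}$ ($w = \left(-9\right) \frac{1}{10} - \frac{3}{14} = - \frac{9}{10} - \frac{3}{14} = - \frac{39}{35} \approx -1.1143$)
$\left(\left(F{\left(-3 \right)} + w\right) + 3\right) \left(-347\right) = \left(\left(-3 - \frac{39}{35}\right) + 3\right) \left(-347\right) = \left(- \frac{144}{35} + 3\right) \left(-347\right) = \left(- \frac{39}{35}\right) \left(-347\right) = \frac{13533}{35}$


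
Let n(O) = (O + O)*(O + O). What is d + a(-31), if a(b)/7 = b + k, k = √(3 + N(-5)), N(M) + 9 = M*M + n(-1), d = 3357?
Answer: 3140 + 7*√23 ≈ 3173.6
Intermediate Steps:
n(O) = 4*O² (n(O) = (2*O)*(2*O) = 4*O²)
N(M) = -5 + M² (N(M) = -9 + (M*M + 4*(-1)²) = -9 + (M² + 4*1) = -9 + (M² + 4) = -9 + (4 + M²) = -5 + M²)
k = √23 (k = √(3 + (-5 + (-5)²)) = √(3 + (-5 + 25)) = √(3 + 20) = √23 ≈ 4.7958)
a(b) = 7*b + 7*√23 (a(b) = 7*(b + √23) = 7*b + 7*√23)
d + a(-31) = 3357 + (7*(-31) + 7*√23) = 3357 + (-217 + 7*√23) = 3140 + 7*√23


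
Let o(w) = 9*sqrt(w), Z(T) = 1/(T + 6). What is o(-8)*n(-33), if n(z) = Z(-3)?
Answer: 6*I*sqrt(2) ≈ 8.4853*I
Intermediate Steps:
Z(T) = 1/(6 + T)
n(z) = 1/3 (n(z) = 1/(6 - 3) = 1/3)
o(-8)*n(-33) = (9*sqrt(-8))*(1/3) = (9*(2*I*sqrt(2)))*(1/3) = (18*I*sqrt(2))*(1/3) = 6*I*sqrt(2)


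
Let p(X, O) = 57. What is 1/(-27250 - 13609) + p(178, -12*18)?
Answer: 2328962/40859 ≈ 57.000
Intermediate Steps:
1/(-27250 - 13609) + p(178, -12*18) = 1/(-27250 - 13609) + 57 = 1/(-40859) + 57 = -1/40859 + 57 = 2328962/40859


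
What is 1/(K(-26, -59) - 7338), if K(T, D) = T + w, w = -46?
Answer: -1/7410 ≈ -0.00013495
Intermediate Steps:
K(T, D) = -46 + T (K(T, D) = T - 46 = -46 + T)
1/(K(-26, -59) - 7338) = 1/((-46 - 26) - 7338) = 1/(-72 - 7338) = 1/(-7410) = -1/7410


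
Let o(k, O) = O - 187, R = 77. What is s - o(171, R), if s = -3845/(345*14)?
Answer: 105491/966 ≈ 109.20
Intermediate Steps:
o(k, O) = -187 + O
s = -769/966 (s = -3845/4830 = -3845*1/4830 = -769/966 ≈ -0.79607)
s - o(171, R) = -769/966 - (-187 + 77) = -769/966 - 1*(-110) = -769/966 + 110 = 105491/966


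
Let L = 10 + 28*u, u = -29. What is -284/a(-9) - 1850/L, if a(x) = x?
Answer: 122209/3609 ≈ 33.862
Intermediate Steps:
L = -802 (L = 10 + 28*(-29) = 10 - 812 = -802)
-284/a(-9) - 1850/L = -284/(-9) - 1850/(-802) = -284*(-1/9) - 1850*(-1/802) = 284/9 + 925/401 = 122209/3609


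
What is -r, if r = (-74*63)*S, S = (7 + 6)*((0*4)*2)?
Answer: 0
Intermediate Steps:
S = 0 (S = 13*(0*2) = 13*0 = 0)
r = 0 (r = -74*63*0 = -4662*0 = 0)
-r = -1*0 = 0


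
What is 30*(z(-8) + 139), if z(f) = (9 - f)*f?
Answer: 90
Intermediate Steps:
z(f) = f*(9 - f)
30*(z(-8) + 139) = 30*(-8*(9 - 1*(-8)) + 139) = 30*(-8*(9 + 8) + 139) = 30*(-8*17 + 139) = 30*(-136 + 139) = 30*3 = 90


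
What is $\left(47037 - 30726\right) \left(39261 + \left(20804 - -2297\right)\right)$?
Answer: $1017186582$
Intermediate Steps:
$\left(47037 - 30726\right) \left(39261 + \left(20804 - -2297\right)\right) = 16311 \left(39261 + \left(20804 + 2297\right)\right) = 16311 \left(39261 + 23101\right) = 16311 \cdot 62362 = 1017186582$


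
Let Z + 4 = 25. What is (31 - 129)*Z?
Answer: -2058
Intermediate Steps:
Z = 21 (Z = -4 + 25 = 21)
(31 - 129)*Z = (31 - 129)*21 = -98*21 = -2058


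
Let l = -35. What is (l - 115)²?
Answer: 22500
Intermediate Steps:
(l - 115)² = (-35 - 115)² = (-150)² = 22500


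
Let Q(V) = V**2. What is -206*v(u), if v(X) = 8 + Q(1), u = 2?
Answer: -1854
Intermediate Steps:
v(X) = 9 (v(X) = 8 + 1**2 = 8 + 1 = 9)
-206*v(u) = -206*9 = -1854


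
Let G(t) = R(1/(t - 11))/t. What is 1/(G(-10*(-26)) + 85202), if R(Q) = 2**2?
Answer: 65/5538131 ≈ 1.1737e-5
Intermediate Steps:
R(Q) = 4
G(t) = 4/t
1/(G(-10*(-26)) + 85202) = 1/(4/((-10*(-26))) + 85202) = 1/(4/260 + 85202) = 1/(4*(1/260) + 85202) = 1/(1/65 + 85202) = 1/(5538131/65) = 65/5538131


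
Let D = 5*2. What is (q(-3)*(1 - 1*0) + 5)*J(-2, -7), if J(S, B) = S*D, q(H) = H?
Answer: -40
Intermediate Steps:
D = 10
J(S, B) = 10*S (J(S, B) = S*10 = 10*S)
(q(-3)*(1 - 1*0) + 5)*J(-2, -7) = (-3*(1 - 1*0) + 5)*(10*(-2)) = (-3*(1 + 0) + 5)*(-20) = (-3*1 + 5)*(-20) = (-3 + 5)*(-20) = 2*(-20) = -40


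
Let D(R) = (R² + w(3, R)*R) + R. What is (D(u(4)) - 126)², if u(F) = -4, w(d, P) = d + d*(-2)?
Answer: 10404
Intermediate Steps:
w(d, P) = -d (w(d, P) = d - 2*d = -d)
D(R) = R² - 2*R (D(R) = (R² + (-1*3)*R) + R = (R² - 3*R) + R = R² - 2*R)
(D(u(4)) - 126)² = (-4*(-2 - 4) - 126)² = (-4*(-6) - 126)² = (24 - 126)² = (-102)² = 10404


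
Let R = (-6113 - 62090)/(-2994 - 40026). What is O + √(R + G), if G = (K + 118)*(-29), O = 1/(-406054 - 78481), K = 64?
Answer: -1/484535 + I*√271254671615/7170 ≈ -2.0638e-6 + 72.639*I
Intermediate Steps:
R = 68203/43020 (R = -68203/(-43020) = -68203*(-1/43020) = 68203/43020 ≈ 1.5854)
O = -1/484535 (O = 1/(-484535) = -1/484535 ≈ -2.0638e-6)
G = -5278 (G = (64 + 118)*(-29) = 182*(-29) = -5278)
O + √(R + G) = -1/484535 + √(68203/43020 - 5278) = -1/484535 + √(-226991357/43020) = -1/484535 + I*√271254671615/7170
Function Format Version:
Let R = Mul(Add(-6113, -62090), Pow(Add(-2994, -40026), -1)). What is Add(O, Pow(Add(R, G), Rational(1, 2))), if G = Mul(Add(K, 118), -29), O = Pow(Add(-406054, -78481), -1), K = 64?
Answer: Add(Rational(-1, 484535), Mul(Rational(1, 7170), I, Pow(271254671615, Rational(1, 2)))) ≈ Add(-2.0638e-6, Mul(72.639, I))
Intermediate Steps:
R = Rational(68203, 43020) (R = Mul(-68203, Pow(-43020, -1)) = Mul(-68203, Rational(-1, 43020)) = Rational(68203, 43020) ≈ 1.5854)
O = Rational(-1, 484535) (O = Pow(-484535, -1) = Rational(-1, 484535) ≈ -2.0638e-6)
G = -5278 (G = Mul(Add(64, 118), -29) = Mul(182, -29) = -5278)
Add(O, Pow(Add(R, G), Rational(1, 2))) = Add(Rational(-1, 484535), Pow(Add(Rational(68203, 43020), -5278), Rational(1, 2))) = Add(Rational(-1, 484535), Pow(Rational(-226991357, 43020), Rational(1, 2))) = Add(Rational(-1, 484535), Mul(Rational(1, 7170), I, Pow(271254671615, Rational(1, 2))))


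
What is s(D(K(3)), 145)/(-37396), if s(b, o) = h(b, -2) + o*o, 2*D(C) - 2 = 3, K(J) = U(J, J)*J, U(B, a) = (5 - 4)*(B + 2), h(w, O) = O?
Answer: -21023/37396 ≈ -0.56217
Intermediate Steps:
U(B, a) = 2 + B (U(B, a) = 1*(2 + B) = 2 + B)
K(J) = J*(2 + J) (K(J) = (2 + J)*J = J*(2 + J))
D(C) = 5/2 (D(C) = 1 + (½)*3 = 1 + 3/2 = 5/2)
s(b, o) = -2 + o² (s(b, o) = -2 + o*o = -2 + o²)
s(D(K(3)), 145)/(-37396) = (-2 + 145²)/(-37396) = (-2 + 21025)*(-1/37396) = 21023*(-1/37396) = -21023/37396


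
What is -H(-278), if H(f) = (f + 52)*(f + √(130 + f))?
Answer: -62828 + 452*I*√37 ≈ -62828.0 + 2749.4*I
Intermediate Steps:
H(f) = (52 + f)*(f + √(130 + f))
-H(-278) = -((-278)² + 52*(-278) + 52*√(130 - 278) - 278*√(130 - 278)) = -(77284 - 14456 + 52*√(-148) - 556*I*√37) = -(77284 - 14456 + 52*(2*I*√37) - 556*I*√37) = -(77284 - 14456 + 104*I*√37 - 556*I*√37) = -(62828 - 452*I*√37) = -62828 + 452*I*√37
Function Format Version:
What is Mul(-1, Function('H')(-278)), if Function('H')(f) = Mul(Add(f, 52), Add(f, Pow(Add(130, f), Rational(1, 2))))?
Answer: Add(-62828, Mul(452, I, Pow(37, Rational(1, 2)))) ≈ Add(-62828., Mul(2749.4, I))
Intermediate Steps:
Function('H')(f) = Mul(Add(52, f), Add(f, Pow(Add(130, f), Rational(1, 2))))
Mul(-1, Function('H')(-278)) = Mul(-1, Add(Pow(-278, 2), Mul(52, -278), Mul(52, Pow(Add(130, -278), Rational(1, 2))), Mul(-278, Pow(Add(130, -278), Rational(1, 2))))) = Mul(-1, Add(77284, -14456, Mul(52, Pow(-148, Rational(1, 2))), Mul(-278, Pow(-148, Rational(1, 2))))) = Mul(-1, Add(77284, -14456, Mul(52, Mul(2, I, Pow(37, Rational(1, 2)))), Mul(-278, Mul(2, I, Pow(37, Rational(1, 2)))))) = Mul(-1, Add(77284, -14456, Mul(104, I, Pow(37, Rational(1, 2))), Mul(-556, I, Pow(37, Rational(1, 2))))) = Mul(-1, Add(62828, Mul(-452, I, Pow(37, Rational(1, 2))))) = Add(-62828, Mul(452, I, Pow(37, Rational(1, 2))))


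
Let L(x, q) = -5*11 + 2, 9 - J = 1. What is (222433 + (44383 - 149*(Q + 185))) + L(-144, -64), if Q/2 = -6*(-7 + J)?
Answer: 240986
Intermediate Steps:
J = 8 (J = 9 - 1*1 = 9 - 1 = 8)
L(x, q) = -53 (L(x, q) = -55 + 2 = -53)
Q = -12 (Q = 2*(-6*(-7 + 8)) = 2*(-6*1) = 2*(-6) = -12)
(222433 + (44383 - 149*(Q + 185))) + L(-144, -64) = (222433 + (44383 - 149*(-12 + 185))) - 53 = (222433 + (44383 - 149*173)) - 53 = (222433 + (44383 - 1*25777)) - 53 = (222433 + (44383 - 25777)) - 53 = (222433 + 18606) - 53 = 241039 - 53 = 240986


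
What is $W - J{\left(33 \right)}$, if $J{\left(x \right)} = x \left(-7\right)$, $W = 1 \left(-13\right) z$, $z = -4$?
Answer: $283$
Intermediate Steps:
$W = 52$ ($W = 1 \left(-13\right) \left(-4\right) = \left(-13\right) \left(-4\right) = 52$)
$J{\left(x \right)} = - 7 x$
$W - J{\left(33 \right)} = 52 - \left(-7\right) 33 = 52 - -231 = 52 + 231 = 283$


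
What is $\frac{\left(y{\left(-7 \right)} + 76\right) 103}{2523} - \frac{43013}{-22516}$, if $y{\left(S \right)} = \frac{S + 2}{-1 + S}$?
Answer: $\frac{572453029}{113615736} \approx 5.0385$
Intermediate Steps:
$y{\left(S \right)} = \frac{2 + S}{-1 + S}$
$\frac{\left(y{\left(-7 \right)} + 76\right) 103}{2523} - \frac{43013}{-22516} = \frac{\left(\frac{2 - 7}{-1 - 7} + 76\right) 103}{2523} - \frac{43013}{-22516} = \left(\frac{1}{-8} \left(-5\right) + 76\right) 103 \cdot \frac{1}{2523} - - \frac{43013}{22516} = \left(\left(- \frac{1}{8}\right) \left(-5\right) + 76\right) 103 \cdot \frac{1}{2523} + \frac{43013}{22516} = \left(\frac{5}{8} + 76\right) 103 \cdot \frac{1}{2523} + \frac{43013}{22516} = \frac{613}{8} \cdot 103 \cdot \frac{1}{2523} + \frac{43013}{22516} = \frac{63139}{8} \cdot \frac{1}{2523} + \frac{43013}{22516} = \frac{63139}{20184} + \frac{43013}{22516} = \frac{572453029}{113615736}$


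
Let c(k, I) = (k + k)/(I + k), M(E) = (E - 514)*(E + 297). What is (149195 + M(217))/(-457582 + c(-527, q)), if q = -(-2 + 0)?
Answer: 1818075/240229496 ≈ 0.0075681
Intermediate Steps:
M(E) = (-514 + E)*(297 + E)
q = 2 (q = -1*(-2) = 2)
c(k, I) = 2*k/(I + k) (c(k, I) = (2*k)/(I + k) = 2*k/(I + k))
(149195 + M(217))/(-457582 + c(-527, q)) = (149195 + (-152658 + 217² - 217*217))/(-457582 + 2*(-527)/(2 - 527)) = (149195 + (-152658 + 47089 - 47089))/(-457582 + 2*(-527)/(-525)) = (149195 - 152658)/(-457582 + 2*(-527)*(-1/525)) = -3463/(-457582 + 1054/525) = -3463/(-240229496/525) = -3463*(-525/240229496) = 1818075/240229496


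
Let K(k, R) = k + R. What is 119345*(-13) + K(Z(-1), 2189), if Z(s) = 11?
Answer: -1549285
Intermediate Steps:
K(k, R) = R + k
119345*(-13) + K(Z(-1), 2189) = 119345*(-13) + (2189 + 11) = -1551485 + 2200 = -1549285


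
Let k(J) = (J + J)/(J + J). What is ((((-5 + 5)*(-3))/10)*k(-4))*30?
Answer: 0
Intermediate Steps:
k(J) = 1 (k(J) = (2*J)/((2*J)) = (2*J)*(1/(2*J)) = 1)
((((-5 + 5)*(-3))/10)*k(-4))*30 = ((((-5 + 5)*(-3))/10)*1)*30 = (((0*(-3))*(⅒))*1)*30 = ((0*(⅒))*1)*30 = (0*1)*30 = 0*30 = 0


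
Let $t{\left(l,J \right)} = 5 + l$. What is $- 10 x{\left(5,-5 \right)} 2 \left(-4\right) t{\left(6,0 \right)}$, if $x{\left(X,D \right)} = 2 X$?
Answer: $8800$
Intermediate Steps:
$- 10 x{\left(5,-5 \right)} 2 \left(-4\right) t{\left(6,0 \right)} = - 10 \cdot 2 \cdot 5 \cdot 2 \left(-4\right) \left(5 + 6\right) = - 10 \cdot 10 \cdot 2 \left(-4\right) 11 = - 10 \cdot 20 \left(-4\right) 11 = \left(-10\right) \left(-80\right) 11 = 800 \cdot 11 = 8800$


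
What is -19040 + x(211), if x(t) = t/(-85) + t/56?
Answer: -90624281/4760 ≈ -19039.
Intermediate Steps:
x(t) = 29*t/4760 (x(t) = t*(-1/85) + t*(1/56) = -t/85 + t/56 = 29*t/4760)
-19040 + x(211) = -19040 + (29/4760)*211 = -19040 + 6119/4760 = -90624281/4760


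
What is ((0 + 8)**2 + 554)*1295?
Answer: 800310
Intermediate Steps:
((0 + 8)**2 + 554)*1295 = (8**2 + 554)*1295 = (64 + 554)*1295 = 618*1295 = 800310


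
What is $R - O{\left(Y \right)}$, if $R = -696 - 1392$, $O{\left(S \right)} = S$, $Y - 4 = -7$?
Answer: $-2085$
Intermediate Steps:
$Y = -3$ ($Y = 4 - 7 = -3$)
$R = -2088$
$R - O{\left(Y \right)} = -2088 - -3 = -2088 + 3 = -2085$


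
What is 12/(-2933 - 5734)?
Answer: -4/2889 ≈ -0.0013846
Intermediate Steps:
12/(-2933 - 5734) = 12/(-8667) = -1/8667*12 = -4/2889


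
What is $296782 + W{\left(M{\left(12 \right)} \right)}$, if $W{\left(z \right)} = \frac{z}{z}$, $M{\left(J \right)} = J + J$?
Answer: $296783$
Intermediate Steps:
$M{\left(J \right)} = 2 J$
$W{\left(z \right)} = 1$
$296782 + W{\left(M{\left(12 \right)} \right)} = 296782 + 1 = 296783$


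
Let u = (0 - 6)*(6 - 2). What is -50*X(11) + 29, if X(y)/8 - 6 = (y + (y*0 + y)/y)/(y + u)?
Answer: -26023/13 ≈ -2001.8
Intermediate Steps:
u = -24 (u = -6*4 = -24)
X(y) = 48 + 8*(1 + y)/(-24 + y) (X(y) = 48 + 8*((y + (y*0 + y)/y)/(y - 24)) = 48 + 8*((y + (0 + y)/y)/(-24 + y)) = 48 + 8*((y + y/y)/(-24 + y)) = 48 + 8*((y + 1)/(-24 + y)) = 48 + 8*((1 + y)/(-24 + y)) = 48 + 8*(1 + y)/(-24 + y))
-50*X(11) + 29 = -400*(-143 + 7*11)/(-24 + 11) + 29 = -400*(-143 + 77)/(-13) + 29 = -400*(-1)*(-66)/13 + 29 = -50*528/13 + 29 = -26400/13 + 29 = -26023/13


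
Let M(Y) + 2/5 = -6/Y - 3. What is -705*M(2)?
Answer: 4512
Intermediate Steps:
M(Y) = -17/5 - 6/Y (M(Y) = -⅖ + (-6/Y - 3) = -⅖ + (-3 - 6/Y) = -17/5 - 6/Y)
-705*M(2) = -705*(-17/5 - 6/2) = -705*(-17/5 - 6*½) = -705*(-17/5 - 3) = -705*(-32/5) = 4512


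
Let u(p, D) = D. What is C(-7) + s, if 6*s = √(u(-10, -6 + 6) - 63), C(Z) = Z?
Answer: -7 + I*√7/2 ≈ -7.0 + 1.3229*I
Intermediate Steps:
s = I*√7/2 (s = √((-6 + 6) - 63)/6 = √(0 - 63)/6 = √(-63)/6 = (3*I*√7)/6 = I*√7/2 ≈ 1.3229*I)
C(-7) + s = -7 + I*√7/2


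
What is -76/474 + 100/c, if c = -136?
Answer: -7217/8058 ≈ -0.89563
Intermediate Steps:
-76/474 + 100/c = -76/474 + 100/(-136) = -76*1/474 + 100*(-1/136) = -38/237 - 25/34 = -7217/8058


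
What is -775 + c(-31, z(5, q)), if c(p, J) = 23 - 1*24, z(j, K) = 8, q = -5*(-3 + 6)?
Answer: -776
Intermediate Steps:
q = -15 (q = -5*3 = -15)
c(p, J) = -1 (c(p, J) = 23 - 24 = -1)
-775 + c(-31, z(5, q)) = -775 - 1 = -776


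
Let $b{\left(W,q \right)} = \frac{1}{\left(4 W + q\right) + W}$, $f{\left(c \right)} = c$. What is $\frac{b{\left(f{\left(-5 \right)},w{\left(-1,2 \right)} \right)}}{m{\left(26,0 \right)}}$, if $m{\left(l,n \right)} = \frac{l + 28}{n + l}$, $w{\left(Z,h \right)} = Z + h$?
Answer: $- \frac{13}{648} \approx -0.020062$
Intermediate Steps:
$m{\left(l,n \right)} = \frac{28 + l}{l + n}$
$b{\left(W,q \right)} = \frac{1}{q + 5 W}$ ($b{\left(W,q \right)} = \frac{1}{\left(q + 4 W\right) + W} = \frac{1}{q + 5 W}$)
$\frac{b{\left(f{\left(-5 \right)},w{\left(-1,2 \right)} \right)}}{m{\left(26,0 \right)}} = \frac{1}{\left(\left(-1 + 2\right) + 5 \left(-5\right)\right) \frac{28 + 26}{26 + 0}} = \frac{1}{\left(1 - 25\right) \frac{1}{26} \cdot 54} = \frac{1}{\left(-24\right) \frac{1}{26} \cdot 54} = - \frac{1}{24 \cdot \frac{27}{13}} = \left(- \frac{1}{24}\right) \frac{13}{27} = - \frac{13}{648}$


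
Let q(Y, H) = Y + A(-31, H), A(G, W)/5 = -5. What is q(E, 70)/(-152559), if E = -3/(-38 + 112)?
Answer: 1853/11289366 ≈ 0.00016414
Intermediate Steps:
A(G, W) = -25 (A(G, W) = 5*(-5) = -25)
E = -3/74 ≈ -0.040541
q(Y, H) = -25 + Y (q(Y, H) = Y - 25 = -25 + Y)
q(E, 70)/(-152559) = (-25 - 3/74)/(-152559) = -1853/74*(-1/152559) = 1853/11289366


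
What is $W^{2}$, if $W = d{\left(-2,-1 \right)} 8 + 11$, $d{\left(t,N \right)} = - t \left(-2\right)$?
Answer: $441$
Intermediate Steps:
$d{\left(t,N \right)} = 2 t$
$W = -21$ ($W = 2 \left(-2\right) 8 + 11 = \left(-4\right) 8 + 11 = -32 + 11 = -21$)
$W^{2} = \left(-21\right)^{2} = 441$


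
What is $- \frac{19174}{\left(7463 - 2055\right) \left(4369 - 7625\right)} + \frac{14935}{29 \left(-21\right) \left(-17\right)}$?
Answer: $\frac{4537597919}{3143107968} \approx 1.4437$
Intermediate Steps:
$- \frac{19174}{\left(7463 - 2055\right) \left(4369 - 7625\right)} + \frac{14935}{29 \left(-21\right) \left(-17\right)} = - \frac{19174}{5408 \left(-3256\right)} + \frac{14935}{\left(-609\right) \left(-17\right)} = - \frac{19174}{-17608448} + \frac{14935}{10353} = \left(-19174\right) \left(- \frac{1}{17608448}\right) + 14935 \cdot \frac{1}{10353} = \frac{9587}{8804224} + \frac{515}{357} = \frac{4537597919}{3143107968}$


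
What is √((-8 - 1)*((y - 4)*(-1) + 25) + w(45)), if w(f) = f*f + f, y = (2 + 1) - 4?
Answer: 30*√2 ≈ 42.426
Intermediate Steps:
y = -1 (y = 3 - 4 = -1)
w(f) = f + f² (w(f) = f² + f = f + f²)
√((-8 - 1)*((y - 4)*(-1) + 25) + w(45)) = √((-8 - 1)*((-1 - 4)*(-1) + 25) + 45*(1 + 45)) = √(-9*(-5*(-1) + 25) + 45*46) = √(-9*(5 + 25) + 2070) = √(-9*30 + 2070) = √(-270 + 2070) = √1800 = 30*√2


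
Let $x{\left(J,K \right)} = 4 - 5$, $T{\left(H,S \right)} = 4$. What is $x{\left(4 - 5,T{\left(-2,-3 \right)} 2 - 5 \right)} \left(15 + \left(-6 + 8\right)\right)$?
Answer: $-17$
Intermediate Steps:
$x{\left(J,K \right)} = -1$ ($x{\left(J,K \right)} = 4 - 5 = -1$)
$x{\left(4 - 5,T{\left(-2,-3 \right)} 2 - 5 \right)} \left(15 + \left(-6 + 8\right)\right) = - (15 + \left(-6 + 8\right)) = - (15 + 2) = \left(-1\right) 17 = -17$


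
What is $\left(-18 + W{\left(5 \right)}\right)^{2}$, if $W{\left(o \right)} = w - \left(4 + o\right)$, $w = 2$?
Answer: $625$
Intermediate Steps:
$W{\left(o \right)} = -2 - o$ ($W{\left(o \right)} = 2 - \left(4 + o\right) = -2 - o$)
$\left(-18 + W{\left(5 \right)}\right)^{2} = \left(-18 - 7\right)^{2} = \left(-25\right)^{2} = 625$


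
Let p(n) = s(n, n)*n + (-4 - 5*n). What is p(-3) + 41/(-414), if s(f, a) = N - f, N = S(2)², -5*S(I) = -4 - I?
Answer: -25037/10350 ≈ -2.4190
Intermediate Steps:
S(I) = ⅘ + I/5 (S(I) = -(-4 - I)/5 = ⅘ + I/5)
N = 36/25 (N = (⅘ + (⅕)*2)² = (⅘ + ⅖)² = (6/5)² = 36/25 ≈ 1.4400)
s(f, a) = 36/25 - f
p(n) = -4 - 5*n + n*(36/25 - n) (p(n) = (36/25 - n)*n + (-4 - 5*n) = n*(36/25 - n) + (-4 - 5*n) = -4 - 5*n + n*(36/25 - n))
p(-3) + 41/(-414) = (-4 - 1*(-3)² - 89/25*(-3)) + 41/(-414) = (-4 - 1*9 + 267/25) + 41*(-1/414) = (-4 - 9 + 267/25) - 41/414 = -58/25 - 41/414 = -25037/10350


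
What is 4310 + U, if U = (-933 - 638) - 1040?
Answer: 1699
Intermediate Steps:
U = -2611 (U = -1571 - 1040 = -2611)
4310 + U = 4310 - 2611 = 1699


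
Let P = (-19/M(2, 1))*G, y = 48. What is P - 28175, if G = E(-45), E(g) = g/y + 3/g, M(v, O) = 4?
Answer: -27043421/960 ≈ -28170.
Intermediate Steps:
E(g) = 3/g + g/48 (E(g) = g/48 + 3/g = 3/g + g/48)
G = -241/240 (G = 3/(-45) + (1/48)*(-45) = 3*(-1/45) - 15/16 = -1/15 - 15/16 = -241/240 ≈ -1.0042)
P = 4579/960 (P = -19/4*(-241/240) = 4579/960 ≈ 4.7698)
P - 28175 = 4579/960 - 28175 = -27043421/960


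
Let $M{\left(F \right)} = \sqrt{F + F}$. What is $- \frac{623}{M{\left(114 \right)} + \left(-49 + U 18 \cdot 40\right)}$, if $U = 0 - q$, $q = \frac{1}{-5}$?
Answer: $- \frac{3115}{463} + \frac{1246 \sqrt{57}}{8797} \approx -5.6585$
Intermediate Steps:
$q = - \frac{1}{5} \approx -0.2$
$U = \frac{1}{5}$ ($U = 0 - - \frac{1}{5} = 0 + \frac{1}{5} = \frac{1}{5} \approx 0.2$)
$M{\left(F \right)} = \sqrt{2} \sqrt{F}$ ($M{\left(F \right)} = \sqrt{2 F} = \sqrt{2} \sqrt{F}$)
$- \frac{623}{M{\left(114 \right)} + \left(-49 + U 18 \cdot 40\right)} = - \frac{623}{\sqrt{2} \sqrt{114} - \left(49 - \frac{1}{5} \cdot 18 \cdot 40\right)} = - \frac{623}{2 \sqrt{57} + \left(-49 + \frac{18}{5} \cdot 40\right)} = - \frac{623}{2 \sqrt{57} + \left(-49 + 144\right)} = - \frac{623}{2 \sqrt{57} + 95} = - \frac{623}{95 + 2 \sqrt{57}}$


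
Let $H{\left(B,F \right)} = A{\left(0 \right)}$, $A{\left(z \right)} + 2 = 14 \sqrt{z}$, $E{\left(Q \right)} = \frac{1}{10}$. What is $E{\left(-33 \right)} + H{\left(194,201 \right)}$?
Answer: $- \frac{19}{10} \approx -1.9$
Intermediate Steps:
$E{\left(Q \right)} = \frac{1}{10}$
$A{\left(z \right)} = -2 + 14 \sqrt{z}$
$H{\left(B,F \right)} = -2$ ($H{\left(B,F \right)} = -2 + 14 \sqrt{0} = -2 + 14 \cdot 0 = -2 + 0 = -2$)
$E{\left(-33 \right)} + H{\left(194,201 \right)} = \frac{1}{10} - 2 = - \frac{19}{10}$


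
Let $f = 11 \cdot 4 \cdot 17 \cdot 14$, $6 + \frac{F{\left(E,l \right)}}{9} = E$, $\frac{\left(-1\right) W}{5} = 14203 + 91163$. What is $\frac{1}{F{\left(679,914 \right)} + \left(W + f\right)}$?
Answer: $- \frac{1}{510301} \approx -1.9596 \cdot 10^{-6}$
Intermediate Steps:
$W = -526830$ ($W = - 5 \left(14203 + 91163\right) = \left(-5\right) 105366 = -526830$)
$F{\left(E,l \right)} = -54 + 9 E$
$f = 10472$ ($f = 11 \cdot 68 \cdot 14 = 11 \cdot 952 = 10472$)
$\frac{1}{F{\left(679,914 \right)} + \left(W + f\right)} = \frac{1}{\left(-54 + 9 \cdot 679\right) + \left(-526830 + 10472\right)} = \frac{1}{\left(-54 + 6111\right) - 516358} = \frac{1}{6057 - 516358} = \frac{1}{-510301} = - \frac{1}{510301}$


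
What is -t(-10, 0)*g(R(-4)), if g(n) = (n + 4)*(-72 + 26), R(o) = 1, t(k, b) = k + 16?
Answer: 1380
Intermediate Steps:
t(k, b) = 16 + k
g(n) = -184 - 46*n (g(n) = (4 + n)*(-46) = -184 - 46*n)
-t(-10, 0)*g(R(-4)) = -(16 - 10)*(-184 - 46*1) = -6*(-184 - 46) = -6*(-230) = -1*(-1380) = 1380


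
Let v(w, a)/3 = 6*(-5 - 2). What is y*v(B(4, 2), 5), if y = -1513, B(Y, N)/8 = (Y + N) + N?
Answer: 190638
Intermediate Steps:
B(Y, N) = 8*Y + 16*N (B(Y, N) = 8*((Y + N) + N) = 8*((N + Y) + N) = 8*(Y + 2*N) = 8*Y + 16*N)
v(w, a) = -126 (v(w, a) = 3*(6*(-5 - 2)) = 3*(6*(-7)) = 3*(-42) = -126)
y*v(B(4, 2), 5) = -1513*(-126) = 190638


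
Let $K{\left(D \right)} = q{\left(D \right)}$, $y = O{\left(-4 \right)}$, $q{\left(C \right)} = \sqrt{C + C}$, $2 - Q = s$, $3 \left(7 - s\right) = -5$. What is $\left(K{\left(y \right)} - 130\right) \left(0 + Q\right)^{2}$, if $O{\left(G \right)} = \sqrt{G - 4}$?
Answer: $- \frac{52000}{9} + \frac{800 \sqrt[4]{2} \sqrt{i}}{9} \approx -5703.0 + 74.746 i$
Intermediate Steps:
$s = \frac{26}{3}$ ($s = 7 - - \frac{5}{3} = 7 + \frac{5}{3} = \frac{26}{3} \approx 8.6667$)
$Q = - \frac{20}{3}$ ($Q = 2 - \frac{26}{3} = - \frac{20}{3} \approx -6.6667$)
$O{\left(G \right)} = \sqrt{-4 + G}$
$q{\left(C \right)} = \sqrt{2} \sqrt{C}$ ($q{\left(C \right)} = \sqrt{2 C} = \sqrt{2} \sqrt{C}$)
$y = 2 i \sqrt{2}$ ($y = \sqrt{-4 - 4} = \sqrt{-8} = 2 i \sqrt{2} \approx 2.8284 i$)
$K{\left(D \right)} = \sqrt{2} \sqrt{D}$
$\left(K{\left(y \right)} - 130\right) \left(0 + Q\right)^{2} = \left(\sqrt{2} \sqrt{2 i \sqrt{2}} - 130\right) \left(0 - \frac{20}{3}\right)^{2} = \left(\sqrt{2} \cdot 2^{\frac{3}{4}} \sqrt{i} - 130\right) \left(- \frac{20}{3}\right)^{2} = \left(2 \sqrt[4]{2} \sqrt{i} - 130\right) \frac{400}{9} = \left(-130 + 2 \sqrt[4]{2} \sqrt{i}\right) \frac{400}{9} = - \frac{52000}{9} + \frac{800 \sqrt[4]{2} \sqrt{i}}{9}$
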